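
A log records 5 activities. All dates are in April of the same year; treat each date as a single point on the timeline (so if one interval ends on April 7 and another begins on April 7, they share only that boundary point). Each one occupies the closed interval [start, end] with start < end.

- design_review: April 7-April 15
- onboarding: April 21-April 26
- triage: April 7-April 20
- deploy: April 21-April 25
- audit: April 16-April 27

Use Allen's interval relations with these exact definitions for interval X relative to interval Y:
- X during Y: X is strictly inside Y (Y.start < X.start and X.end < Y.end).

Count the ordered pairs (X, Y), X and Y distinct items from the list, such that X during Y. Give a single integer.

Checking all 20 ordered pairs for relation 'during'; matching pairs in alphabetical order:
(deploy, audit): deploy during audit ✓
(onboarding, audit): onboarding during audit ✓
Count: 2.

2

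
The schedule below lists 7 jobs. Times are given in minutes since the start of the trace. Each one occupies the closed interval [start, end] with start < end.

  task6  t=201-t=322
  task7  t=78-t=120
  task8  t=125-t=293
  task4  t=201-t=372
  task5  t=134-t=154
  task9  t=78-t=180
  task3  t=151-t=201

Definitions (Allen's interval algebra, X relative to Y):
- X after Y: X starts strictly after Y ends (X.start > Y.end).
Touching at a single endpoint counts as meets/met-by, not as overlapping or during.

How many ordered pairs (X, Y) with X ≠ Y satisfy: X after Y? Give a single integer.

Checking all 42 ordered pairs for relation 'after'; matching pairs in alphabetical order:
(task3, task7): task3 after task7 ✓
(task4, task5): task4 after task5 ✓
(task4, task7): task4 after task7 ✓
(task4, task9): task4 after task9 ✓
(task5, task7): task5 after task7 ✓
(task6, task5): task6 after task5 ✓
(task6, task7): task6 after task7 ✓
(task6, task9): task6 after task9 ✓
(task8, task7): task8 after task7 ✓
Count: 9.

9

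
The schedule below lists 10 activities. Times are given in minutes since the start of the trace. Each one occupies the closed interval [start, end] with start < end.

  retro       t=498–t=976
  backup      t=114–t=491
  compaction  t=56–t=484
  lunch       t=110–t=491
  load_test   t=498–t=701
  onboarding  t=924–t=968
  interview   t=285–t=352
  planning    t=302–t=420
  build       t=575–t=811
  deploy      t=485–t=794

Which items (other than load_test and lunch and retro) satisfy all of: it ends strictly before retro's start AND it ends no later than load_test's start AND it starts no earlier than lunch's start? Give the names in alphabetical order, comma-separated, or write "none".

backup, interview, planning

Conditions: its end is strictly before retro's start (X.end < t=498) AND its end is no later than load_test's start (X.end <= t=498) AND its start is no earlier than lunch's start (X.start >= t=110).
backup: end t=491 < t=498? ✓; end t=491 <= t=498? ✓; start t=114 >= t=110? ✓ → yes.
build: end t=811 < t=498? ✗; end t=811 <= t=498? ✗; start t=575 >= t=110? ✓ → no.
compaction: end t=484 < t=498? ✓; end t=484 <= t=498? ✓; start t=56 >= t=110? ✗ → no.
deploy: end t=794 < t=498? ✗; end t=794 <= t=498? ✗; start t=485 >= t=110? ✓ → no.
interview: end t=352 < t=498? ✓; end t=352 <= t=498? ✓; start t=285 >= t=110? ✓ → yes.
onboarding: end t=968 < t=498? ✗; end t=968 <= t=498? ✗; start t=924 >= t=110? ✓ → no.
planning: end t=420 < t=498? ✓; end t=420 <= t=498? ✓; start t=302 >= t=110? ✓ → yes.
Result: backup, interview, planning.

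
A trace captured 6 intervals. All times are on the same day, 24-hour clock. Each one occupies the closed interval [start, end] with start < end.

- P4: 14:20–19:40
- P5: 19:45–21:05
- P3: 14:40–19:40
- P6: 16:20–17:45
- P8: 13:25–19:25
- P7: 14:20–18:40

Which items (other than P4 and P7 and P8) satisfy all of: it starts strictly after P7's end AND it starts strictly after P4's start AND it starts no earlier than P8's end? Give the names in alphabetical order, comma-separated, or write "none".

Conditions: its start is strictly after P7's end (X.start > 18:40) AND its start is strictly after P4's start (X.start > 14:20) AND its start is no earlier than P8's end (X.start >= 19:25).
P3: start 14:40 > 18:40? ✗; start 14:40 > 14:20? ✓; start 14:40 >= 19:25? ✗ → no.
P5: start 19:45 > 18:40? ✓; start 19:45 > 14:20? ✓; start 19:45 >= 19:25? ✓ → yes.
P6: start 16:20 > 18:40? ✗; start 16:20 > 14:20? ✓; start 16:20 >= 19:25? ✗ → no.
Result: P5.

P5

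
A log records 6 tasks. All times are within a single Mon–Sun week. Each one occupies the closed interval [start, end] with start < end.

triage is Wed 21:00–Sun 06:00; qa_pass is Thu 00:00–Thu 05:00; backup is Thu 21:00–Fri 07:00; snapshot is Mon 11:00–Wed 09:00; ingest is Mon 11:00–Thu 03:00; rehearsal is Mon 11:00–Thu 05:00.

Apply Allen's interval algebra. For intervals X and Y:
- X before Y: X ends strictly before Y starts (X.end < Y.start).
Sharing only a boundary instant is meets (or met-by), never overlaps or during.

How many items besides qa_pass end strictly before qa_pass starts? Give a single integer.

Target qa_pass = [Thu 00:00, Thu 05:00].
backup [Thu 21:00, Fri 07:00] → after → no.
ingest [Mon 11:00, Thu 03:00] → overlaps → no.
rehearsal [Mon 11:00, Thu 05:00] → finished-by → no.
snapshot [Mon 11:00, Wed 09:00] → before → counts.
triage [Wed 21:00, Sun 06:00] → contains → no.
Total: 1.

1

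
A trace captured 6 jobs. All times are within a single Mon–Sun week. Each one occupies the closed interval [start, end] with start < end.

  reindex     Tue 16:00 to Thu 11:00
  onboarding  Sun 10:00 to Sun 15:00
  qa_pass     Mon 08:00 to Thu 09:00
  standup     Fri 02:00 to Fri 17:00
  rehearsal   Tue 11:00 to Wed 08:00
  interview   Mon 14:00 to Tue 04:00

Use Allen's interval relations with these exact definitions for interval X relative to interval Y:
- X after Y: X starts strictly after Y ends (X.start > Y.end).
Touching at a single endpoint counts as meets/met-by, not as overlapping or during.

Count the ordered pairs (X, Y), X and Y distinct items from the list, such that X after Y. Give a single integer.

11

Checking all 30 ordered pairs for relation 'after'; matching pairs in alphabetical order:
(onboarding, interview): onboarding after interview ✓
(onboarding, qa_pass): onboarding after qa_pass ✓
(onboarding, rehearsal): onboarding after rehearsal ✓
(onboarding, reindex): onboarding after reindex ✓
(onboarding, standup): onboarding after standup ✓
(rehearsal, interview): rehearsal after interview ✓
(reindex, interview): reindex after interview ✓
(standup, interview): standup after interview ✓
(standup, qa_pass): standup after qa_pass ✓
(standup, rehearsal): standup after rehearsal ✓
(standup, reindex): standup after reindex ✓
Count: 11.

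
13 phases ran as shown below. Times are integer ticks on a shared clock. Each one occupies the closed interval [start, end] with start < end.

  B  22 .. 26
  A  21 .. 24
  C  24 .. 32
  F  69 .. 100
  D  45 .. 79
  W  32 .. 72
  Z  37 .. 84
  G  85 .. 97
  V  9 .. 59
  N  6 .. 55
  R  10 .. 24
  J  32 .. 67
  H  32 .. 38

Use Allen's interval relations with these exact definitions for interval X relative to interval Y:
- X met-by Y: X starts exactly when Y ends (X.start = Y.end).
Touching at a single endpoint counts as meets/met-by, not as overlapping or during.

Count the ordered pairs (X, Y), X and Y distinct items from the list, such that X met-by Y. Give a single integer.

Checking all 156 ordered pairs for relation 'met-by'; matching pairs in alphabetical order:
(C, A): C met-by A ✓
(C, R): C met-by R ✓
(H, C): H met-by C ✓
(J, C): J met-by C ✓
(W, C): W met-by C ✓
Count: 5.

5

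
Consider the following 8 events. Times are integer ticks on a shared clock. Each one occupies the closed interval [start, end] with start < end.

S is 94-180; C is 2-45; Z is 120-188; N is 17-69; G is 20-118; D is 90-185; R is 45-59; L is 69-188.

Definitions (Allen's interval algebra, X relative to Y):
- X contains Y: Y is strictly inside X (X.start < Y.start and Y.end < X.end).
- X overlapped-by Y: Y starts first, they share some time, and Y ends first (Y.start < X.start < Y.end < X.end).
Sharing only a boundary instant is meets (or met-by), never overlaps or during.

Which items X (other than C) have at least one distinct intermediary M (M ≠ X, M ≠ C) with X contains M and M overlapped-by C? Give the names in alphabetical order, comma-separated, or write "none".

none

Target C = [2, 45].
Intermediaries M with M overlapped-by C: G, N.
Via G — items with X contains G: none.
Via N — items with X contains N: none.
Union: none.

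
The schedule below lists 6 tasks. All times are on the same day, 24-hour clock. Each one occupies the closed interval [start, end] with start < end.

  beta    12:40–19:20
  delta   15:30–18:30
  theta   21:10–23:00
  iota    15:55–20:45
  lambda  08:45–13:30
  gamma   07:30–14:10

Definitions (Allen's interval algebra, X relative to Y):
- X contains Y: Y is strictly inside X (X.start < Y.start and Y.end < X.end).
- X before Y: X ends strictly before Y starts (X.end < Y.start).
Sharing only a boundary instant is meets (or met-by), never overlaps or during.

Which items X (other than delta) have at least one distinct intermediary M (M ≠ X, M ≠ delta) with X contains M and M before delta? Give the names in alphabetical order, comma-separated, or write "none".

Target delta = [15:30, 18:30].
Intermediaries M with M before delta: gamma, lambda.
Via gamma — items with X contains gamma: none.
Via lambda — items with X contains lambda: gamma.
Union: gamma.

gamma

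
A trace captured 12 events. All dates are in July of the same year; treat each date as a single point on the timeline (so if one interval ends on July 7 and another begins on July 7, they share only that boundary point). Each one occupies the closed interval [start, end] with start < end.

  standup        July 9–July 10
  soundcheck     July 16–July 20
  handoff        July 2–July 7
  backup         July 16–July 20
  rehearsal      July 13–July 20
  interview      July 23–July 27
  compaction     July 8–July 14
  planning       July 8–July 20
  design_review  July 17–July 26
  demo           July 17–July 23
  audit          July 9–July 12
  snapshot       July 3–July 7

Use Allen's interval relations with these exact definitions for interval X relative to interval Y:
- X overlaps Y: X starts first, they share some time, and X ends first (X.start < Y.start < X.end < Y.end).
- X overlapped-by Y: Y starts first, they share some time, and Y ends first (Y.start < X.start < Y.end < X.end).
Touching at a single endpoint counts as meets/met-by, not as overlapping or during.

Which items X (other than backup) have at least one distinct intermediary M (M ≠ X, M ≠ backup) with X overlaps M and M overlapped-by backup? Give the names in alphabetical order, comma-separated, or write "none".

planning, rehearsal, soundcheck

Target backup = [July 16, July 20].
Intermediaries M with M overlapped-by backup: demo, design_review.
Via demo — items with X overlaps demo: planning, rehearsal, soundcheck.
Via design_review — items with X overlaps design_review: planning, rehearsal, soundcheck.
Union: planning, rehearsal, soundcheck.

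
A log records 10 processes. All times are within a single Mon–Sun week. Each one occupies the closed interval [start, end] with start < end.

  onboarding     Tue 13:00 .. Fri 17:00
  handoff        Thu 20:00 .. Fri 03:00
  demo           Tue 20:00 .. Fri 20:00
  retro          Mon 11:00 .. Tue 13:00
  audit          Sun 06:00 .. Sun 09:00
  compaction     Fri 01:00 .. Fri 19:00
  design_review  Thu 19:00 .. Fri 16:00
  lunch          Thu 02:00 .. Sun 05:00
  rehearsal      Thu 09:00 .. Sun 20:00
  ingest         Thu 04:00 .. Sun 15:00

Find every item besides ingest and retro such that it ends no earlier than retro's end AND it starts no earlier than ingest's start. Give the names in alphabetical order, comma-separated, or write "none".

Conditions: its end is no earlier than retro's end (X.end >= Tue 13:00) AND its start is no earlier than ingest's start (X.start >= Thu 04:00).
audit: end Sun 09:00 >= Tue 13:00? ✓; start Sun 06:00 >= Thu 04:00? ✓ → yes.
compaction: end Fri 19:00 >= Tue 13:00? ✓; start Fri 01:00 >= Thu 04:00? ✓ → yes.
demo: end Fri 20:00 >= Tue 13:00? ✓; start Tue 20:00 >= Thu 04:00? ✗ → no.
design_review: end Fri 16:00 >= Tue 13:00? ✓; start Thu 19:00 >= Thu 04:00? ✓ → yes.
handoff: end Fri 03:00 >= Tue 13:00? ✓; start Thu 20:00 >= Thu 04:00? ✓ → yes.
lunch: end Sun 05:00 >= Tue 13:00? ✓; start Thu 02:00 >= Thu 04:00? ✗ → no.
onboarding: end Fri 17:00 >= Tue 13:00? ✓; start Tue 13:00 >= Thu 04:00? ✗ → no.
rehearsal: end Sun 20:00 >= Tue 13:00? ✓; start Thu 09:00 >= Thu 04:00? ✓ → yes.
Result: audit, compaction, design_review, handoff, rehearsal.

audit, compaction, design_review, handoff, rehearsal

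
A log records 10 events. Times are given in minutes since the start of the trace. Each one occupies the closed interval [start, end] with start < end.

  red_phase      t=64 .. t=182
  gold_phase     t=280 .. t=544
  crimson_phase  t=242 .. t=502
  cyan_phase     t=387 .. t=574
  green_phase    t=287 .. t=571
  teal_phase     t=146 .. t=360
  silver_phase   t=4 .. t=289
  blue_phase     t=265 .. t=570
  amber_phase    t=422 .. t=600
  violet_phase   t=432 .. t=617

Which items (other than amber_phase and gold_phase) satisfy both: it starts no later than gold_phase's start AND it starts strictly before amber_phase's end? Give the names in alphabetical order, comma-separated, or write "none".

Conditions: its start is no later than gold_phase's start (X.start <= t=280) AND its start is strictly before amber_phase's end (X.start < t=600).
blue_phase: start t=265 <= t=280? ✓; start t=265 < t=600? ✓ → yes.
crimson_phase: start t=242 <= t=280? ✓; start t=242 < t=600? ✓ → yes.
cyan_phase: start t=387 <= t=280? ✗; start t=387 < t=600? ✓ → no.
green_phase: start t=287 <= t=280? ✗; start t=287 < t=600? ✓ → no.
red_phase: start t=64 <= t=280? ✓; start t=64 < t=600? ✓ → yes.
silver_phase: start t=4 <= t=280? ✓; start t=4 < t=600? ✓ → yes.
teal_phase: start t=146 <= t=280? ✓; start t=146 < t=600? ✓ → yes.
violet_phase: start t=432 <= t=280? ✗; start t=432 < t=600? ✓ → no.
Result: blue_phase, crimson_phase, red_phase, silver_phase, teal_phase.

blue_phase, crimson_phase, red_phase, silver_phase, teal_phase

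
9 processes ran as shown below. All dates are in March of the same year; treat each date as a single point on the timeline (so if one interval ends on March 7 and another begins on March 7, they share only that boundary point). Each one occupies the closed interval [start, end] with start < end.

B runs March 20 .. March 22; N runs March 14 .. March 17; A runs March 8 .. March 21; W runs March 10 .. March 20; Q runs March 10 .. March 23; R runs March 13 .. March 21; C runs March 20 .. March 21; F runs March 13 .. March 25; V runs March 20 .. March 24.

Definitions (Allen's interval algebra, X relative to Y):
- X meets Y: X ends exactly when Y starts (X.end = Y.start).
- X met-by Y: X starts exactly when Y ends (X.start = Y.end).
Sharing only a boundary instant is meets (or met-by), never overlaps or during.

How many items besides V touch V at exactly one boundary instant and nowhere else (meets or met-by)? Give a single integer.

1

Target V = [March 20, March 24].
A [March 8, March 21] → overlaps → no.
B [March 20, March 22] → starts → no.
C [March 20, March 21] → starts → no.
F [March 13, March 25] → contains → no.
N [March 14, March 17] → before → no.
Q [March 10, March 23] → overlaps → no.
R [March 13, March 21] → overlaps → no.
W [March 10, March 20] → meets → counts.
Total: 1.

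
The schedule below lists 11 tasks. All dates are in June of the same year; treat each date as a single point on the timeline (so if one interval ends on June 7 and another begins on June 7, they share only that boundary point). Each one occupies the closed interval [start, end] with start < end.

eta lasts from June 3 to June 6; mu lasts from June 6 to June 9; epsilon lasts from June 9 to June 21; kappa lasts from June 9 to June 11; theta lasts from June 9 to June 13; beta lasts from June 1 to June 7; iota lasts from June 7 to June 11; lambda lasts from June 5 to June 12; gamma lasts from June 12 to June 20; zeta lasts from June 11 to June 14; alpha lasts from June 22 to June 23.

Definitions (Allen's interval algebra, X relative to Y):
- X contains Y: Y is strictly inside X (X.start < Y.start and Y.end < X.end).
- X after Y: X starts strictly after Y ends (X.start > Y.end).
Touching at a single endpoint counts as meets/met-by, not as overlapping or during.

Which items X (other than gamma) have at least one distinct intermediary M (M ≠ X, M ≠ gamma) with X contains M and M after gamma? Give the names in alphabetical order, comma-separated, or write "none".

none

Target gamma = [June 12, June 20].
Intermediaries M with M after gamma: alpha.
Via alpha — items with X contains alpha: none.
Union: none.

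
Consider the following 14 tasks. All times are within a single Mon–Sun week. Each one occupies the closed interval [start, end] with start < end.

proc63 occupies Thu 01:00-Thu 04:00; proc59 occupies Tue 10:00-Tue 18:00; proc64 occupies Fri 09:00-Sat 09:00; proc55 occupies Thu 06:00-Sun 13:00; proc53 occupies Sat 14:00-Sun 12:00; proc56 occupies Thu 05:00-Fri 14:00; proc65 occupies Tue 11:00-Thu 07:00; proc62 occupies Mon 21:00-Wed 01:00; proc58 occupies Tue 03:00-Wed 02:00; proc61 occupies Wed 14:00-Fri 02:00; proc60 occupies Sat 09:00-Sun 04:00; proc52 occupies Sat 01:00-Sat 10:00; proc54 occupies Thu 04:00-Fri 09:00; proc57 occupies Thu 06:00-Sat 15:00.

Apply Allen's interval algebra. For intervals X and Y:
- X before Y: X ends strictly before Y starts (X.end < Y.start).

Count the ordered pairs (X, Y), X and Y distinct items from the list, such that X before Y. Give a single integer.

Checking all 182 ordered pairs for relation 'before'; matching pairs in alphabetical order:
(proc52, proc53): proc52 before proc53 ✓
(proc54, proc52): proc54 before proc52 ✓
(proc54, proc53): proc54 before proc53 ✓
(proc54, proc60): proc54 before proc60 ✓
(proc56, proc52): proc56 before proc52 ✓
(proc56, proc53): proc56 before proc53 ✓
(proc56, proc60): proc56 before proc60 ✓
(proc58, proc52): proc58 before proc52 ✓
(proc58, proc53): proc58 before proc53 ✓
(proc58, proc54): proc58 before proc54 ✓
(proc58, proc55): proc58 before proc55 ✓
(proc58, proc56): proc58 before proc56 ✓
(proc58, proc57): proc58 before proc57 ✓
(proc58, proc60): proc58 before proc60 ✓
(proc58, proc61): proc58 before proc61 ✓
(proc58, proc63): proc58 before proc63 ✓
(proc58, proc64): proc58 before proc64 ✓
(proc59, proc52): proc59 before proc52 ✓
(proc59, proc53): proc59 before proc53 ✓
(proc59, proc54): proc59 before proc54 ✓
(proc59, proc55): proc59 before proc55 ✓
(proc59, proc56): proc59 before proc56 ✓
(proc59, proc57): proc59 before proc57 ✓
(proc59, proc60): proc59 before proc60 ✓
... plus 29 further pairs not listed.
Count: 53.

53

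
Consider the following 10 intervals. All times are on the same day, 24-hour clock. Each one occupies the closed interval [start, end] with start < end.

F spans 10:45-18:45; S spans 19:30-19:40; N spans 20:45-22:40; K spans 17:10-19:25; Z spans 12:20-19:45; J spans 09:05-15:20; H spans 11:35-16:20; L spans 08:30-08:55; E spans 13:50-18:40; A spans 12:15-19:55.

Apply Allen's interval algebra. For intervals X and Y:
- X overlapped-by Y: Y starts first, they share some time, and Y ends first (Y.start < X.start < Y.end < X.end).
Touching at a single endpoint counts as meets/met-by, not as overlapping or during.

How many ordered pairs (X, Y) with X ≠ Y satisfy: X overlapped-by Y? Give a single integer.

12

Checking all 90 ordered pairs for relation 'overlapped-by'; matching pairs in alphabetical order:
(A, F): A overlapped-by F ✓
(A, H): A overlapped-by H ✓
(A, J): A overlapped-by J ✓
(E, H): E overlapped-by H ✓
(E, J): E overlapped-by J ✓
(F, J): F overlapped-by J ✓
(H, J): H overlapped-by J ✓
(K, E): K overlapped-by E ✓
(K, F): K overlapped-by F ✓
(Z, F): Z overlapped-by F ✓
(Z, H): Z overlapped-by H ✓
(Z, J): Z overlapped-by J ✓
Count: 12.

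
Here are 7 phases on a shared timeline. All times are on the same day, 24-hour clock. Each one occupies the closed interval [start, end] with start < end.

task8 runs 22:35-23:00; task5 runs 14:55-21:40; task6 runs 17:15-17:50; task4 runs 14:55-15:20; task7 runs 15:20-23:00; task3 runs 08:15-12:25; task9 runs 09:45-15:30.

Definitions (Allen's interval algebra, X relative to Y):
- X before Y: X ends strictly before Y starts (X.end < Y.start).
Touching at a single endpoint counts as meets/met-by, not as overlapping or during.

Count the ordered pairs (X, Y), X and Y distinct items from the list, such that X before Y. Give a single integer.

11

Checking all 42 ordered pairs for relation 'before'; matching pairs in alphabetical order:
(task3, task4): task3 before task4 ✓
(task3, task5): task3 before task5 ✓
(task3, task6): task3 before task6 ✓
(task3, task7): task3 before task7 ✓
(task3, task8): task3 before task8 ✓
(task4, task6): task4 before task6 ✓
(task4, task8): task4 before task8 ✓
(task5, task8): task5 before task8 ✓
(task6, task8): task6 before task8 ✓
(task9, task6): task9 before task6 ✓
(task9, task8): task9 before task8 ✓
Count: 11.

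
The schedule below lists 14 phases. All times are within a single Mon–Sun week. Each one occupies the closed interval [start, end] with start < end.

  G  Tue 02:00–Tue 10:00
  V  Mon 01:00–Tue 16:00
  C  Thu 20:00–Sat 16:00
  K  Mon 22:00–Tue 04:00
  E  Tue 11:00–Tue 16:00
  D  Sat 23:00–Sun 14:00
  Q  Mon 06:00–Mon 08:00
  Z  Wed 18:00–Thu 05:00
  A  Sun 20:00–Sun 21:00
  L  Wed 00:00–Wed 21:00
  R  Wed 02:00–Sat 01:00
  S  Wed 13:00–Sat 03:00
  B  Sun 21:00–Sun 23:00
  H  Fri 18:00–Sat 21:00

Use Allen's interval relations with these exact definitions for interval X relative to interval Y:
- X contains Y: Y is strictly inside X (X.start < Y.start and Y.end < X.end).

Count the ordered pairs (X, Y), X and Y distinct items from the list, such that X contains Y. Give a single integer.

5

Checking all 182 ordered pairs for relation 'contains'; matching pairs in alphabetical order:
(R, Z): R contains Z ✓
(S, Z): S contains Z ✓
(V, G): V contains G ✓
(V, K): V contains K ✓
(V, Q): V contains Q ✓
Count: 5.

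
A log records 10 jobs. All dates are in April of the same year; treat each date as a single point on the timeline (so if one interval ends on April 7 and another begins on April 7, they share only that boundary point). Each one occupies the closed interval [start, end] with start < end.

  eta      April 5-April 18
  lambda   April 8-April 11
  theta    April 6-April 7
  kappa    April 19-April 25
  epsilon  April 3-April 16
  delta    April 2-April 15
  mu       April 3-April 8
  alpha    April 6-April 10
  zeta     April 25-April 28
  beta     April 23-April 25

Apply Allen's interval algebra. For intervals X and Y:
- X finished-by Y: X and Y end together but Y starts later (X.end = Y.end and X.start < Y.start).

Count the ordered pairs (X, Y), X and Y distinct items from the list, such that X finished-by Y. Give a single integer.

Checking all 90 ordered pairs for relation 'finished-by'; matching pairs in alphabetical order:
(kappa, beta): kappa finished-by beta ✓
Count: 1.

1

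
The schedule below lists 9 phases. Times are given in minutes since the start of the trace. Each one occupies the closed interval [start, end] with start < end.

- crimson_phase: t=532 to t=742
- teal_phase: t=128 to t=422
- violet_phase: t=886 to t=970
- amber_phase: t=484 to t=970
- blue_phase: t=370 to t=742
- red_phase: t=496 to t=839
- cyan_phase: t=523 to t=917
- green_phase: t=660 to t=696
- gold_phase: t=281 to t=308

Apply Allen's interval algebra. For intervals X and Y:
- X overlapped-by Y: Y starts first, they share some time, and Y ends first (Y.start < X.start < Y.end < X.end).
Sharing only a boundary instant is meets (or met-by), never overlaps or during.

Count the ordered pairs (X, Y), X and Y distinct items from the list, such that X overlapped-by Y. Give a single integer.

6

Checking all 72 ordered pairs for relation 'overlapped-by'; matching pairs in alphabetical order:
(amber_phase, blue_phase): amber_phase overlapped-by blue_phase ✓
(blue_phase, teal_phase): blue_phase overlapped-by teal_phase ✓
(cyan_phase, blue_phase): cyan_phase overlapped-by blue_phase ✓
(cyan_phase, red_phase): cyan_phase overlapped-by red_phase ✓
(red_phase, blue_phase): red_phase overlapped-by blue_phase ✓
(violet_phase, cyan_phase): violet_phase overlapped-by cyan_phase ✓
Count: 6.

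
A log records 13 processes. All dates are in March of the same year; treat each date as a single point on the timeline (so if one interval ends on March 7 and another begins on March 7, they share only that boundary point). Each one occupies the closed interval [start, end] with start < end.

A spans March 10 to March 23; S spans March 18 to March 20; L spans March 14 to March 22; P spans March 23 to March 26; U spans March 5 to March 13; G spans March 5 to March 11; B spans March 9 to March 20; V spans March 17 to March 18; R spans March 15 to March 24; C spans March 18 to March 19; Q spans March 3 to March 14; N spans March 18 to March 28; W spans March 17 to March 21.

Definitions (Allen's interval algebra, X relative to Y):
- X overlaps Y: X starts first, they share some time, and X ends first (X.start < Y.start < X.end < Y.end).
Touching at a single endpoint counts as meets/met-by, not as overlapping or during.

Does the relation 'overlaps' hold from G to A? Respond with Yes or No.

G = [March 5, March 11], A = [March 10, March 23].
Actual relation of G to A: overlaps.
Asked whether 'overlaps' holds → Yes.

Yes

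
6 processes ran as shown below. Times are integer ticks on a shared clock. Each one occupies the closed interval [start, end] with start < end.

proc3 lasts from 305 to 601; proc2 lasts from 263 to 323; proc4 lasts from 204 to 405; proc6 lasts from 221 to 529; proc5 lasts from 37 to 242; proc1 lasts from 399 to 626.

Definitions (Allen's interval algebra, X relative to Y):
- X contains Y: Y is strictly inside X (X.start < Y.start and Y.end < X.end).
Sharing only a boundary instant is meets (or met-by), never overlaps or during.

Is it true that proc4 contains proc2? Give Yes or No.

proc4 = [204, 405], proc2 = [263, 323].
Actual relation of proc4 to proc2: contains.
Asked whether 'contains' holds → Yes.

Yes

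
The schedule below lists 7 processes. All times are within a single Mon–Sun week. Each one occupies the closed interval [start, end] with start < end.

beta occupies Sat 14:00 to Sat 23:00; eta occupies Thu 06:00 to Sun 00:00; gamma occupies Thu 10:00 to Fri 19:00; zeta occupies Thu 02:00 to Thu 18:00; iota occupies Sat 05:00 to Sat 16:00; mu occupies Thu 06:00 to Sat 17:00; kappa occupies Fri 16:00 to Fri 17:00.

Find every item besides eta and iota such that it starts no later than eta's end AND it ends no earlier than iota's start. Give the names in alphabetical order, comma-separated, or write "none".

Conditions: its start is no later than eta's end (X.start <= Sun 00:00) AND its end is no earlier than iota's start (X.end >= Sat 05:00).
beta: start Sat 14:00 <= Sun 00:00? ✓; end Sat 23:00 >= Sat 05:00? ✓ → yes.
gamma: start Thu 10:00 <= Sun 00:00? ✓; end Fri 19:00 >= Sat 05:00? ✗ → no.
kappa: start Fri 16:00 <= Sun 00:00? ✓; end Fri 17:00 >= Sat 05:00? ✗ → no.
mu: start Thu 06:00 <= Sun 00:00? ✓; end Sat 17:00 >= Sat 05:00? ✓ → yes.
zeta: start Thu 02:00 <= Sun 00:00? ✓; end Thu 18:00 >= Sat 05:00? ✗ → no.
Result: beta, mu.

beta, mu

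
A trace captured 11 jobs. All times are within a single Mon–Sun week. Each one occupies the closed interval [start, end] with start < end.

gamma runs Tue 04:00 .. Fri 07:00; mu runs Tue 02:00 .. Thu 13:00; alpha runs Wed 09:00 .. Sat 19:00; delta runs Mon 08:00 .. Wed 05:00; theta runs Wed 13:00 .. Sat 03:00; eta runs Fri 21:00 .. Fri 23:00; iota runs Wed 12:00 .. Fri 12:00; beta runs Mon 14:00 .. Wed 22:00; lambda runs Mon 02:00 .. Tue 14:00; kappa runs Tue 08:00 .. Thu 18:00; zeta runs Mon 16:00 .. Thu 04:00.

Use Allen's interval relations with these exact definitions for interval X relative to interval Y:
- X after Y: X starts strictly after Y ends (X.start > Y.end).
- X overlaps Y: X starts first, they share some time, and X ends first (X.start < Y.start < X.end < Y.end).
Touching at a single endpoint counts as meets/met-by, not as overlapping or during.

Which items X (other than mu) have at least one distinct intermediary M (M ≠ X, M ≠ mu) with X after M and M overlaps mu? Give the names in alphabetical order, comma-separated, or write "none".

Target mu = [Tue 02:00, Thu 13:00].
Intermediaries M with M overlaps mu: beta, delta, lambda, zeta.
Via beta — items with X after beta: eta.
Via delta — items with X after delta: alpha, eta, iota, theta.
Via lambda — items with X after lambda: alpha, eta, iota, theta.
Via zeta — items with X after zeta: eta.
Union: alpha, eta, iota, theta.

alpha, eta, iota, theta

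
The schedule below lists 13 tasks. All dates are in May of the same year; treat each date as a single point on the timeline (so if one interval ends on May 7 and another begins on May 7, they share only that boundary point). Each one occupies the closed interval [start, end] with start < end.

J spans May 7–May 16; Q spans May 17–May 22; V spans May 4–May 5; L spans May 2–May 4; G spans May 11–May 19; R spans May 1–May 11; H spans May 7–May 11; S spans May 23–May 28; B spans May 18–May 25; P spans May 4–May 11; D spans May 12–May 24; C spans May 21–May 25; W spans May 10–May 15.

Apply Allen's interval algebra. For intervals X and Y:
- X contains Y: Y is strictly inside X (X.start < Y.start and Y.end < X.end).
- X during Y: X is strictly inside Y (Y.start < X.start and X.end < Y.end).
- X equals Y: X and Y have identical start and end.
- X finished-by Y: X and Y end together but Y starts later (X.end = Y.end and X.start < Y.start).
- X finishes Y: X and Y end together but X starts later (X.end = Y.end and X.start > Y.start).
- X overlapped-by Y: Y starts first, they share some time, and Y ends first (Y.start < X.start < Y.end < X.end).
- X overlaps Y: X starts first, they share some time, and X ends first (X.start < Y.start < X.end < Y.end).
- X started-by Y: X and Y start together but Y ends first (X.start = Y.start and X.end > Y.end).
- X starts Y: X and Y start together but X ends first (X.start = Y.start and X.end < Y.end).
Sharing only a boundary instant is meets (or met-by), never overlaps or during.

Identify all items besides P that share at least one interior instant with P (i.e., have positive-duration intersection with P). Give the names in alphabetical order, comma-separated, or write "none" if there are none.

H, J, R, V, W

Target P = [May 4, May 11].
B [May 18, May 25] → after → no.
C [May 21, May 25] → after → no.
D [May 12, May 24] → after → no.
G [May 11, May 19] → met-by → no.
H [May 7, May 11] → finishes → yes.
J [May 7, May 16] → overlapped-by → yes.
L [May 2, May 4] → meets → no.
Q [May 17, May 22] → after → no.
R [May 1, May 11] → finished-by → yes.
S [May 23, May 28] → after → no.
V [May 4, May 5] → starts → yes.
W [May 10, May 15] → overlapped-by → yes.
Result: H, J, R, V, W.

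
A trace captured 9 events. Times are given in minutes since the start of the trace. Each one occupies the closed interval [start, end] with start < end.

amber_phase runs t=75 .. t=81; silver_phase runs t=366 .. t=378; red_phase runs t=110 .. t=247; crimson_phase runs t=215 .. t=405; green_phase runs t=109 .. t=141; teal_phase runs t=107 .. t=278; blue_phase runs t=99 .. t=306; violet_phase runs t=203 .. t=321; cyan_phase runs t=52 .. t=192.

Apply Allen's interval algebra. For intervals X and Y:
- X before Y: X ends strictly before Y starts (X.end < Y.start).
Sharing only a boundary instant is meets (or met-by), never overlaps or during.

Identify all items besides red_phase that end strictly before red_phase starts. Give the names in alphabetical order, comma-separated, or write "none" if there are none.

amber_phase

Target red_phase = [t=110, t=247].
amber_phase [t=75, t=81] → before → yes.
blue_phase [t=99, t=306] → contains → no.
crimson_phase [t=215, t=405] → overlapped-by → no.
cyan_phase [t=52, t=192] → overlaps → no.
green_phase [t=109, t=141] → overlaps → no.
silver_phase [t=366, t=378] → after → no.
teal_phase [t=107, t=278] → contains → no.
violet_phase [t=203, t=321] → overlapped-by → no.
Result: amber_phase.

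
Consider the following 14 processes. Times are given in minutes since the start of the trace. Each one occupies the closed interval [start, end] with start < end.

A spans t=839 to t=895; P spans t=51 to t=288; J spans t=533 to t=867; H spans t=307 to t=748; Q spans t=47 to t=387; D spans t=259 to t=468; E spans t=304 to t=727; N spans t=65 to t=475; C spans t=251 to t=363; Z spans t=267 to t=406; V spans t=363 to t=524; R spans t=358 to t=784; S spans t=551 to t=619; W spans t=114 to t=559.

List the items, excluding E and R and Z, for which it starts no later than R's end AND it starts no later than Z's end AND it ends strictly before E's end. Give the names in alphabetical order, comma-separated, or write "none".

C, D, N, P, Q, V, W

Conditions: its start is no later than R's end (X.start <= t=784) AND its start is no later than Z's end (X.start <= t=406) AND its end is strictly before E's end (X.end < t=727).
A: start t=839 <= t=784? ✗; start t=839 <= t=406? ✗; end t=895 < t=727? ✗ → no.
C: start t=251 <= t=784? ✓; start t=251 <= t=406? ✓; end t=363 < t=727? ✓ → yes.
D: start t=259 <= t=784? ✓; start t=259 <= t=406? ✓; end t=468 < t=727? ✓ → yes.
H: start t=307 <= t=784? ✓; start t=307 <= t=406? ✓; end t=748 < t=727? ✗ → no.
J: start t=533 <= t=784? ✓; start t=533 <= t=406? ✗; end t=867 < t=727? ✗ → no.
N: start t=65 <= t=784? ✓; start t=65 <= t=406? ✓; end t=475 < t=727? ✓ → yes.
P: start t=51 <= t=784? ✓; start t=51 <= t=406? ✓; end t=288 < t=727? ✓ → yes.
Q: start t=47 <= t=784? ✓; start t=47 <= t=406? ✓; end t=387 < t=727? ✓ → yes.
S: start t=551 <= t=784? ✓; start t=551 <= t=406? ✗; end t=619 < t=727? ✓ → no.
V: start t=363 <= t=784? ✓; start t=363 <= t=406? ✓; end t=524 < t=727? ✓ → yes.
W: start t=114 <= t=784? ✓; start t=114 <= t=406? ✓; end t=559 < t=727? ✓ → yes.
Result: C, D, N, P, Q, V, W.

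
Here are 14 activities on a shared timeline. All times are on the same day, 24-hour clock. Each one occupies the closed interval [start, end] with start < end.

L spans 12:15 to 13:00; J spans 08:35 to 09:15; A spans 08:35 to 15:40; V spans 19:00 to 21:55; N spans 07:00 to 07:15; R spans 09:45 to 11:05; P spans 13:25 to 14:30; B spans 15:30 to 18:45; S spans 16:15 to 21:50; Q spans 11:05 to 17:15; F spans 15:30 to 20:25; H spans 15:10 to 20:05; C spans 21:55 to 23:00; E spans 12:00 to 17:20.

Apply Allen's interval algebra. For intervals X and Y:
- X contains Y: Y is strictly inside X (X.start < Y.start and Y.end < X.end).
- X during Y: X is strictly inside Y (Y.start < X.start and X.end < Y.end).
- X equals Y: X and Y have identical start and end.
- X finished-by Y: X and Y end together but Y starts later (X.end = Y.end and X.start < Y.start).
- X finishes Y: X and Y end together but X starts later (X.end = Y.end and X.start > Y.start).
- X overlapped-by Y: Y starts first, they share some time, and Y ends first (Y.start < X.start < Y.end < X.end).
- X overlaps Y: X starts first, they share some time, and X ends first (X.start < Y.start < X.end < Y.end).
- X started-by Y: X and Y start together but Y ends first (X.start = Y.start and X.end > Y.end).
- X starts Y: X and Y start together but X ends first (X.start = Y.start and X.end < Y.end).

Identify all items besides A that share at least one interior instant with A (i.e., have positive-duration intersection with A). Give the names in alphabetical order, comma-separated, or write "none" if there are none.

Target A = [08:35, 15:40].
B [15:30, 18:45] → overlapped-by → yes.
C [21:55, 23:00] → after → no.
E [12:00, 17:20] → overlapped-by → yes.
F [15:30, 20:25] → overlapped-by → yes.
H [15:10, 20:05] → overlapped-by → yes.
J [08:35, 09:15] → starts → yes.
L [12:15, 13:00] → during → yes.
N [07:00, 07:15] → before → no.
P [13:25, 14:30] → during → yes.
Q [11:05, 17:15] → overlapped-by → yes.
R [09:45, 11:05] → during → yes.
S [16:15, 21:50] → after → no.
V [19:00, 21:55] → after → no.
Result: B, E, F, H, J, L, P, Q, R.

B, E, F, H, J, L, P, Q, R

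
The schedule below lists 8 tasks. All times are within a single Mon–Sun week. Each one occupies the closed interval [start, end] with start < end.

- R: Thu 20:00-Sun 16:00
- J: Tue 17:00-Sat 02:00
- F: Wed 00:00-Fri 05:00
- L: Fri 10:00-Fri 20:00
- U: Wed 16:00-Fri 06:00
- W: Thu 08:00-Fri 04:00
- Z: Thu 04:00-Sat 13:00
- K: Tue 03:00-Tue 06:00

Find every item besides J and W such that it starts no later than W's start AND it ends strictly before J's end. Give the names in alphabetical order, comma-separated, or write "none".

F, K, U

Conditions: its start is no later than W's start (X.start <= Thu 08:00) AND its end is strictly before J's end (X.end < Sat 02:00).
F: start Wed 00:00 <= Thu 08:00? ✓; end Fri 05:00 < Sat 02:00? ✓ → yes.
K: start Tue 03:00 <= Thu 08:00? ✓; end Tue 06:00 < Sat 02:00? ✓ → yes.
L: start Fri 10:00 <= Thu 08:00? ✗; end Fri 20:00 < Sat 02:00? ✓ → no.
R: start Thu 20:00 <= Thu 08:00? ✗; end Sun 16:00 < Sat 02:00? ✗ → no.
U: start Wed 16:00 <= Thu 08:00? ✓; end Fri 06:00 < Sat 02:00? ✓ → yes.
Z: start Thu 04:00 <= Thu 08:00? ✓; end Sat 13:00 < Sat 02:00? ✗ → no.
Result: F, K, U.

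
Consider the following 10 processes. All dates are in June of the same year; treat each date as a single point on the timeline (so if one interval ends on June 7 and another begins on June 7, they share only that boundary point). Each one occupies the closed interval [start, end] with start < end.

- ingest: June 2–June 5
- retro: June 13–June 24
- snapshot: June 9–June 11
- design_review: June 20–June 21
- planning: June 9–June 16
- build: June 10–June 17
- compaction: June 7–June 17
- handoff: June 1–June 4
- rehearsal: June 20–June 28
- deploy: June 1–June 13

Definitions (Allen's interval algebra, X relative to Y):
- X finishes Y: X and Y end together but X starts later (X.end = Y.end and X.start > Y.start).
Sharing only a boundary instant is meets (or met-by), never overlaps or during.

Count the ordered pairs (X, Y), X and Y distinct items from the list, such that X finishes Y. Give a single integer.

1

Checking all 90 ordered pairs for relation 'finishes'; matching pairs in alphabetical order:
(build, compaction): build finishes compaction ✓
Count: 1.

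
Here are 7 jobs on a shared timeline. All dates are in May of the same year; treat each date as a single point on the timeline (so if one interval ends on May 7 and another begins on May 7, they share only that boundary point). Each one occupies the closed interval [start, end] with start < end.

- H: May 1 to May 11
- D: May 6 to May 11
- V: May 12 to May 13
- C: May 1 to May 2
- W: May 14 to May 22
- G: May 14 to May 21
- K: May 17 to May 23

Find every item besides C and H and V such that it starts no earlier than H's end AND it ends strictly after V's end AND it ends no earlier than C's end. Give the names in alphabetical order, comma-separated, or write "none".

G, K, W

Conditions: its start is no earlier than H's end (X.start >= May 11) AND its end is strictly after V's end (X.end > May 13) AND its end is no earlier than C's end (X.end >= May 2).
D: start May 6 >= May 11? ✗; end May 11 > May 13? ✗; end May 11 >= May 2? ✓ → no.
G: start May 14 >= May 11? ✓; end May 21 > May 13? ✓; end May 21 >= May 2? ✓ → yes.
K: start May 17 >= May 11? ✓; end May 23 > May 13? ✓; end May 23 >= May 2? ✓ → yes.
W: start May 14 >= May 11? ✓; end May 22 > May 13? ✓; end May 22 >= May 2? ✓ → yes.
Result: G, K, W.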